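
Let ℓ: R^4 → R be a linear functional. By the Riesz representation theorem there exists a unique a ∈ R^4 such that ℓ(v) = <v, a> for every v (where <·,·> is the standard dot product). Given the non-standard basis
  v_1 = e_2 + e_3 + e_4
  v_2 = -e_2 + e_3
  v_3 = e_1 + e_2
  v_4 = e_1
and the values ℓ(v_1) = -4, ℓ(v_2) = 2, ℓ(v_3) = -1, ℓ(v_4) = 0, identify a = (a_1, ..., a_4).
a = (0, -1, 1, -4)

Write a = (a_1, ..., a_4) in the standard basis. For each basis vector v_i, ℓ(v_i) = <v_i, a> is a linear equation in the a_j's. Collect the n equations into a matrix system V a = ℓ, where row i of V is v_i (expressed in the standard basis). Since V is invertible (lower-triangular with 1s on the diagonal, up to permutation), solve by back-substitution:
  V =
[[0, 1, 1, 1],
 [0, -1, 1, 0],
 [1, 1, 0, 0],
 [1, 0, 0, 0]]
  V a = (-4, 2, -1, 0)
Solving gives a = (0, -1, 1, -4).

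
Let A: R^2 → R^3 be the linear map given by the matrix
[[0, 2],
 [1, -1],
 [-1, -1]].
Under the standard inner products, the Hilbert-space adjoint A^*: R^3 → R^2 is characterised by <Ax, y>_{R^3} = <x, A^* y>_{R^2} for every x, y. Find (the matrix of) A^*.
A^* = A^T =
[[0, 1, -1],
 [2, -1, -1]]

For real matrices with standard dot products, the defining identity <Ax, y> = <x, A^* y> gives (Ax)^T y = x^T (A^*) y, i.e. x^T A^T y = x^T (A^*) y. Since this holds for all x, y, we must have A^* = A^T. Therefore
A^* =
[[0, 1, -1],
 [2, -1, -1]].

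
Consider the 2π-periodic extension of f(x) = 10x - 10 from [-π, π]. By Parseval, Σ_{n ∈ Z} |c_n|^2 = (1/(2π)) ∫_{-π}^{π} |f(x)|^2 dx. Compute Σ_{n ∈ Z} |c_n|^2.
Σ |c_n|^2 = 100π^2/3 + 100

Expand and integrate term by term over [-π, π]:
  ∫ (10x)^2 dx = 100·(2π^3/3); ∫ 2·10·(-10)·x dx = 0 (odd integrand); ∫ (-10)^2 dx = 100·2π.
So (1/(2π)) ∫_{-π}^{π} (10x - 10)^2 dx = 100π^2/3 + 100 = 100π^2/3 + 100.
Parseval ⇒ Σ |c_n|^2 = 100π^2/3 + 100.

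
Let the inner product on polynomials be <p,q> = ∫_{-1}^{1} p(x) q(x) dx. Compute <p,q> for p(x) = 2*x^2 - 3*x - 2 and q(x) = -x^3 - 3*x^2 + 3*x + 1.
<p,q> = -88/15

Expand the product: p(x)·q(x) = -2*x^5 - 3*x^4 + 17*x^3 - x^2 - 9*x - 2.
∫_{-1}^{1} of each monomial x^k gives [2/(k+1) if k even, 0 if k odd]. Integrating term-by-term (or equivalently evaluating the antiderivative F(x) = -x^6/3 - 3*x^5/5 + 17*x^4/4 - x^3/3 - 9*x^2/2 - 2*x at the endpoints):
  F(1) − F(−1) = -211/60 − (47/20) = -88/15.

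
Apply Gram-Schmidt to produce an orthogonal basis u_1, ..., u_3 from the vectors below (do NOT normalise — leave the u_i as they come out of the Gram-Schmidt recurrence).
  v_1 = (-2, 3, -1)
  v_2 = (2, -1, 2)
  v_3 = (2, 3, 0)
Orthogonal basis:
  u_1 = (-2, 3, -1)
  u_2 = (5/7, 13/14, 19/14)
  u_3 = (16/9, 32/45, -64/45)

Apply the Gram-Schmidt recurrence
  u_1 = v_1
  u_i = v_i − Σ_{j<i} ((v_i · u_j) / (u_j · u_j)) · u_j.

Step by step this gives:
  u_1 = (-2, 3, -1)
  u_2 = (5/7, 13/14, 19/14)
  u_3 = (16/9, 32/45, -64/45)

Orthogonality check:
  u_2 · u_1 = 0 (should be 0)
  u_3 · u_1 = 0 (should be 0)
  u_3 · u_2 = 0 (should be 0)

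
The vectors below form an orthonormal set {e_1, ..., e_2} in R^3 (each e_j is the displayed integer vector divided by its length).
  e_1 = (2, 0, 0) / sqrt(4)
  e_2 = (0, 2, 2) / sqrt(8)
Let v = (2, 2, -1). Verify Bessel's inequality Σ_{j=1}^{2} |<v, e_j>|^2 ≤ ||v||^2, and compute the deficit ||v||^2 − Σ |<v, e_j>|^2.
Σ |<v, e_j>|^2 = 9/2; ||v||^2 = 9; deficit = 9/2

Write each e_j = u_j / sqrt(<u_j, u_j>) where u_j is the displayed integer vector. Then <v, e_j> = <v, u_j> / sqrt(<u_j, u_j>), so |<v, e_j>|^2 = <v, u_j>^2 / <u_j, u_j>.
Coefficients: <v, e_1> = 4/sqrt(4), <v, e_2> = 2/sqrt(8).
Square and sum: Σ |<v, e_j>|^2 = 9/2.
Compute ||v||^2 = v·v = 9.
Deficit = 9 − 9/2 = 9/2 ≥ 0, confirming Bessel's inequality. (The deficit equals ||v − Σ <v,e_j> e_j||^2, the squared distance from v to span{e_j}.)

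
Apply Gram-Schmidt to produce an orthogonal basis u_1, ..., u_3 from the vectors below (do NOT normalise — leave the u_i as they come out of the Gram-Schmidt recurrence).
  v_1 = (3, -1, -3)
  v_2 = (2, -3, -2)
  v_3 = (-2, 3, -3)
Orthogonal basis:
  u_1 = (3, -1, -3)
  u_2 = (-7/19, -42/19, 7/19)
  u_3 = (-5/2, 0, -5/2)

Apply the Gram-Schmidt recurrence
  u_1 = v_1
  u_i = v_i − Σ_{j<i} ((v_i · u_j) / (u_j · u_j)) · u_j.

Step by step this gives:
  u_1 = (3, -1, -3)
  u_2 = (-7/19, -42/19, 7/19)
  u_3 = (-5/2, 0, -5/2)

Orthogonality check:
  u_2 · u_1 = 0 (should be 0)
  u_3 · u_1 = 0 (should be 0)
  u_3 · u_2 = 0 (should be 0)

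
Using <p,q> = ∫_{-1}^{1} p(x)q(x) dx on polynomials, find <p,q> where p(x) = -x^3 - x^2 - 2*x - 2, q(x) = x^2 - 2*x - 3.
<p,q> = 236/15

Expand the product: p(x)·q(x) = -x^5 + x^4 + 3*x^3 + 5*x^2 + 10*x + 6.
∫_{-1}^{1} of each monomial x^k gives [2/(k+1) if k even, 0 if k odd]. Integrating term-by-term (or equivalently evaluating the antiderivative F(x) = -x^6/6 + x^5/5 + 3*x^4/4 + 5*x^3/3 + 5*x^2 + 6*x at the endpoints):
  F(1) − F(−1) = 269/20 − (-137/60) = 236/15.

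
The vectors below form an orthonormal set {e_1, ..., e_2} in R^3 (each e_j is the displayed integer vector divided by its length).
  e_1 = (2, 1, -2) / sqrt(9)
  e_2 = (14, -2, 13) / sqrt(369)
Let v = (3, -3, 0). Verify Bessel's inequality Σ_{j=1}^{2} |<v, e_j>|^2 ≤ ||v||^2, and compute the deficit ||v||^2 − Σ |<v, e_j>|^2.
Σ |<v, e_j>|^2 = 297/41; ||v||^2 = 18; deficit = 441/41

Write each e_j = u_j / sqrt(<u_j, u_j>) where u_j is the displayed integer vector. Then <v, e_j> = <v, u_j> / sqrt(<u_j, u_j>), so |<v, e_j>|^2 = <v, u_j>^2 / <u_j, u_j>.
Coefficients: <v, e_1> = 3/sqrt(9), <v, e_2> = 48/sqrt(369).
Square and sum: Σ |<v, e_j>|^2 = 297/41.
Compute ||v||^2 = v·v = 18.
Deficit = 18 − 297/41 = 441/41 ≥ 0, confirming Bessel's inequality. (The deficit equals ||v − Σ <v,e_j> e_j||^2, the squared distance from v to span{e_j}.)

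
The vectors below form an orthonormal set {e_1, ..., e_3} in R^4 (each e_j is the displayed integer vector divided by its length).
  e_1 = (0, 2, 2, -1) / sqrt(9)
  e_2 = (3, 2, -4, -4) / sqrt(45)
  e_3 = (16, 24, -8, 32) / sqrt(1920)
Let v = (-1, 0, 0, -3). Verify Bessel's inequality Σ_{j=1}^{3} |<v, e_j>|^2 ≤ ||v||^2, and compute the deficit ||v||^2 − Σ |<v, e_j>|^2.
Σ |<v, e_j>|^2 = 28/3; ||v||^2 = 10; deficit = 2/3

Write each e_j = u_j / sqrt(<u_j, u_j>) where u_j is the displayed integer vector. Then <v, e_j> = <v, u_j> / sqrt(<u_j, u_j>), so |<v, e_j>|^2 = <v, u_j>^2 / <u_j, u_j>.
Coefficients: <v, e_1> = 3/sqrt(9), <v, e_2> = 9/sqrt(45), <v, e_3> = -112/sqrt(1920).
Square and sum: Σ |<v, e_j>|^2 = 28/3.
Compute ||v||^2 = v·v = 10.
Deficit = 10 − 28/3 = 2/3 ≥ 0, confirming Bessel's inequality. (The deficit equals ||v − Σ <v,e_j> e_j||^2, the squared distance from v to span{e_j}.)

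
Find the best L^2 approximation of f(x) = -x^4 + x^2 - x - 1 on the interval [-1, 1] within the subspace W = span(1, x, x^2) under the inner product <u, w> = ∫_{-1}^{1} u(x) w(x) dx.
g(x) = x^2/7 - x - 32/35

The best approximation g ∈ W is the orthogonal projection of f onto W. Writing g = a_0 + a_1 x + a_2 x^2, the coefficients solve the normal equations G · a = b where
  G_{ij} = <φ_i, φ_j> and b_i = <f, φ_i>, with φ_0 = 1, φ_1 = x, φ_2 = x^2.
G =
  [2, 0, 2/3]
  [0, 2/3, 0]
  [2/3, 0, 2/5],
b = (-26/15, -2/3, -58/105).
Solving gives a_0 = -32/35, a_1 = -1, a_2 = 1/7, so
  g(x) = x^2/7 - x - 32/35.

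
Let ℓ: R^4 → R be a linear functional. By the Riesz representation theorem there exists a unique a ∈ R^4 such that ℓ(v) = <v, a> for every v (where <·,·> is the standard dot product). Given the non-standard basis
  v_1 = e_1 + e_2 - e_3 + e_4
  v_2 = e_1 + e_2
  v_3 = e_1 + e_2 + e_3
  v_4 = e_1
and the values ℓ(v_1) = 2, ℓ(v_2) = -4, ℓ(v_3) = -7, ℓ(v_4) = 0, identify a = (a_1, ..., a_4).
a = (0, -4, -3, 3)

Write a = (a_1, ..., a_4) in the standard basis. For each basis vector v_i, ℓ(v_i) = <v_i, a> is a linear equation in the a_j's. Collect the n equations into a matrix system V a = ℓ, where row i of V is v_i (expressed in the standard basis). Since V is invertible (lower-triangular with 1s on the diagonal, up to permutation), solve by back-substitution:
  V =
[[1, 1, -1, 1],
 [1, 1, 0, 0],
 [1, 1, 1, 0],
 [1, 0, 0, 0]]
  V a = (2, -4, -7, 0)
Solving gives a = (0, -4, -3, 3).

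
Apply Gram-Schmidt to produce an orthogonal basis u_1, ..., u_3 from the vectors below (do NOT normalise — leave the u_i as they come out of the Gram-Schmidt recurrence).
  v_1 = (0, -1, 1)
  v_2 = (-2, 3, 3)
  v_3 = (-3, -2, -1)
Orthogonal basis:
  u_1 = (0, -1, 1)
  u_2 = (-2, 3, 3)
  u_3 = (-36/11, -12/11, -12/11)

Apply the Gram-Schmidt recurrence
  u_1 = v_1
  u_i = v_i − Σ_{j<i} ((v_i · u_j) / (u_j · u_j)) · u_j.

Step by step this gives:
  u_1 = (0, -1, 1)
  u_2 = (-2, 3, 3)
  u_3 = (-36/11, -12/11, -12/11)

Orthogonality check:
  u_2 · u_1 = 0 (should be 0)
  u_3 · u_1 = 0 (should be 0)
  u_3 · u_2 = 0 (should be 0)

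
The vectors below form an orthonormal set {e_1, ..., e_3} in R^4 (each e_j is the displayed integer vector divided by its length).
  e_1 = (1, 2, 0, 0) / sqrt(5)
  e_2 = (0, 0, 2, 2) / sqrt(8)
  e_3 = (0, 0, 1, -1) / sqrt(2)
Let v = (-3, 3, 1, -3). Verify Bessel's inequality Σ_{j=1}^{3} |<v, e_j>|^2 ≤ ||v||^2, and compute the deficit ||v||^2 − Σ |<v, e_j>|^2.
Σ |<v, e_j>|^2 = 59/5; ||v||^2 = 28; deficit = 81/5

Write each e_j = u_j / sqrt(<u_j, u_j>) where u_j is the displayed integer vector. Then <v, e_j> = <v, u_j> / sqrt(<u_j, u_j>), so |<v, e_j>|^2 = <v, u_j>^2 / <u_j, u_j>.
Coefficients: <v, e_1> = 3/sqrt(5), <v, e_2> = -4/sqrt(8), <v, e_3> = 4/sqrt(2).
Square and sum: Σ |<v, e_j>|^2 = 59/5.
Compute ||v||^2 = v·v = 28.
Deficit = 28 − 59/5 = 81/5 ≥ 0, confirming Bessel's inequality. (The deficit equals ||v − Σ <v,e_j> e_j||^2, the squared distance from v to span{e_j}.)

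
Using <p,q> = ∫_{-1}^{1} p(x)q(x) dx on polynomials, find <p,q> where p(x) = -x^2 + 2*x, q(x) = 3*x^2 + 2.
<p,q> = -38/15

Expand the product: p(x)·q(x) = -3*x^4 + 6*x^3 - 2*x^2 + 4*x.
∫_{-1}^{1} of each monomial x^k gives [2/(k+1) if k even, 0 if k odd]. Integrating term-by-term (or equivalently evaluating the antiderivative F(x) = -3*x^5/5 + 3*x^4/2 - 2*x^3/3 + 2*x^2 at the endpoints):
  F(1) − F(−1) = 67/30 − (143/30) = -38/15.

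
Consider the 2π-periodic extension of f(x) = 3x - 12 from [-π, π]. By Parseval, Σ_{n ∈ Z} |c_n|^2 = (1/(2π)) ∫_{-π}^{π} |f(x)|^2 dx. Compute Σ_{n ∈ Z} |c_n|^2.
Σ |c_n|^2 = 3π^2 + 144

Expand and integrate term by term over [-π, π]:
  ∫ (3x)^2 dx = 9·(2π^3/3); ∫ 2·3·(-12)·x dx = 0 (odd integrand); ∫ (-12)^2 dx = 144·2π.
So (1/(2π)) ∫_{-π}^{π} (3x - 12)^2 dx = 9π^2/3 + 144 = 3π^2 + 144.
Parseval ⇒ Σ |c_n|^2 = 3π^2 + 144.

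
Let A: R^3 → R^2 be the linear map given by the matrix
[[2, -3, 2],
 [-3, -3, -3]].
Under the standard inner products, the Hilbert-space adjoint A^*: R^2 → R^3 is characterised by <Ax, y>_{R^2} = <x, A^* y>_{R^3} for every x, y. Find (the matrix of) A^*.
A^* = A^T =
[[2, -3],
 [-3, -3],
 [2, -3]]

For real matrices with standard dot products, the defining identity <Ax, y> = <x, A^* y> gives (Ax)^T y = x^T (A^*) y, i.e. x^T A^T y = x^T (A^*) y. Since this holds for all x, y, we must have A^* = A^T. Therefore
A^* =
[[2, -3],
 [-3, -3],
 [2, -3]].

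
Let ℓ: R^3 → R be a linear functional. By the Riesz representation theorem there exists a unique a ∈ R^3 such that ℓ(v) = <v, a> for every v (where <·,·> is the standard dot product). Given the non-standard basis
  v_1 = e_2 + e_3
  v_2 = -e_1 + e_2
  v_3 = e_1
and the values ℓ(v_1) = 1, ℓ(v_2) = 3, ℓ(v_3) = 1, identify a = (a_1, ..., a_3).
a = (1, 4, -3)

Write a = (a_1, ..., a_3) in the standard basis. For each basis vector v_i, ℓ(v_i) = <v_i, a> is a linear equation in the a_j's. Collect the n equations into a matrix system V a = ℓ, where row i of V is v_i (expressed in the standard basis). Since V is invertible (lower-triangular with 1s on the diagonal, up to permutation), solve by back-substitution:
  V =
[[0, 1, 1],
 [-1, 1, 0],
 [1, 0, 0]]
  V a = (1, 3, 1)
Solving gives a = (1, 4, -3).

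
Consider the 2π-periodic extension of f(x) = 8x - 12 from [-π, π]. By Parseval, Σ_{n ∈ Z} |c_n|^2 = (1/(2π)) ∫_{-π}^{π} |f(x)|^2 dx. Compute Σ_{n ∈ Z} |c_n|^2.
Σ |c_n|^2 = 64π^2/3 + 144

Expand and integrate term by term over [-π, π]:
  ∫ (8x)^2 dx = 64·(2π^3/3); ∫ 2·8·(-12)·x dx = 0 (odd integrand); ∫ (-12)^2 dx = 144·2π.
So (1/(2π)) ∫_{-π}^{π} (8x - 12)^2 dx = 64π^2/3 + 144 = 64π^2/3 + 144.
Parseval ⇒ Σ |c_n|^2 = 64π^2/3 + 144.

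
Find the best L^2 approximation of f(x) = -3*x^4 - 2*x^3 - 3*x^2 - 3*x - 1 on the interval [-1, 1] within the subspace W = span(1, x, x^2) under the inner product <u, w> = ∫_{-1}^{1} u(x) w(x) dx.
g(x) = -39*x^2/7 - 21*x/5 - 26/35

The best approximation g ∈ W is the orthogonal projection of f onto W. Writing g = a_0 + a_1 x + a_2 x^2, the coefficients solve the normal equations G · a = b where
  G_{ij} = <φ_i, φ_j> and b_i = <f, φ_i>, with φ_0 = 1, φ_1 = x, φ_2 = x^2.
G =
  [2, 0, 2/3]
  [0, 2/3, 0]
  [2/3, 0, 2/5],
b = (-26/5, -14/5, -286/105).
Solving gives a_0 = -26/35, a_1 = -21/5, a_2 = -39/7, so
  g(x) = -39*x^2/7 - 21*x/5 - 26/35.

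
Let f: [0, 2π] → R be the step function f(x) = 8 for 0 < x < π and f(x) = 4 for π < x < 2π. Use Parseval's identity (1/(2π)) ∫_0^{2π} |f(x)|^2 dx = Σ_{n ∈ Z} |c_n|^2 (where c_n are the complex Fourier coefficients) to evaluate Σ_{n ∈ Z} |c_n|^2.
Σ |c_n|^2 = 40

Parseval equates the L^2 energy of f (normalised by 1/(2π)) with the ℓ^2 sum of its Fourier coefficients: (1/(2π)) ∫_0^{2π} |f|^2 = Σ |c_n|^2.
Compute the left side: (1/(2π)) [∫_0^π 8^2 dx + ∫_π^{2π} 4^2 dx] = (1/(2π)) · (64π + 16π) = (64 + 16)/2 = 40.
So Σ_{n ∈ Z} |c_n|^2 = 40.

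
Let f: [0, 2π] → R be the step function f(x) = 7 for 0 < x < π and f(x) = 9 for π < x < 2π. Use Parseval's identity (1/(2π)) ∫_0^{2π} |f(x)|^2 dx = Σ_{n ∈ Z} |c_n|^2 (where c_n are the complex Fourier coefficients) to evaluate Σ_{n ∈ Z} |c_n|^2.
Σ |c_n|^2 = 65

Parseval equates the L^2 energy of f (normalised by 1/(2π)) with the ℓ^2 sum of its Fourier coefficients: (1/(2π)) ∫_0^{2π} |f|^2 = Σ |c_n|^2.
Compute the left side: (1/(2π)) [∫_0^π 7^2 dx + ∫_π^{2π} 9^2 dx] = (1/(2π)) · (49π + 81π) = (49 + 81)/2 = 65.
So Σ_{n ∈ Z} |c_n|^2 = 65.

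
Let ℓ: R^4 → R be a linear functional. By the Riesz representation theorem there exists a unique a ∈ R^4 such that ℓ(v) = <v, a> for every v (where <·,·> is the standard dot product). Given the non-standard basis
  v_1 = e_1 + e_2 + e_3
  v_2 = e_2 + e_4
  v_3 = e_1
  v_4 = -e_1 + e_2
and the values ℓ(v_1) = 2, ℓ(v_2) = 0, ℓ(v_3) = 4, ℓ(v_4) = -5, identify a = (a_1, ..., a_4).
a = (4, -1, -1, 1)

Write a = (a_1, ..., a_4) in the standard basis. For each basis vector v_i, ℓ(v_i) = <v_i, a> is a linear equation in the a_j's. Collect the n equations into a matrix system V a = ℓ, where row i of V is v_i (expressed in the standard basis). Since V is invertible (lower-triangular with 1s on the diagonal, up to permutation), solve by back-substitution:
  V =
[[1, 1, 1, 0],
 [0, 1, 0, 1],
 [1, 0, 0, 0],
 [-1, 1, 0, 0]]
  V a = (2, 0, 4, -5)
Solving gives a = (4, -1, -1, 1).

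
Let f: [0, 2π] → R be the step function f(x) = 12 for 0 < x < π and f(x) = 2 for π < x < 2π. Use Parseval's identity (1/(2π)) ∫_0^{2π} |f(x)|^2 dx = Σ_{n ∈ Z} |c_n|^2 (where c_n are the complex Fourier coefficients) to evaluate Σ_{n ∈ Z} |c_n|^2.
Σ |c_n|^2 = 74

Parseval equates the L^2 energy of f (normalised by 1/(2π)) with the ℓ^2 sum of its Fourier coefficients: (1/(2π)) ∫_0^{2π} |f|^2 = Σ |c_n|^2.
Compute the left side: (1/(2π)) [∫_0^π 12^2 dx + ∫_π^{2π} 2^2 dx] = (1/(2π)) · (144π + 4π) = (144 + 4)/2 = 74.
So Σ_{n ∈ Z} |c_n|^2 = 74.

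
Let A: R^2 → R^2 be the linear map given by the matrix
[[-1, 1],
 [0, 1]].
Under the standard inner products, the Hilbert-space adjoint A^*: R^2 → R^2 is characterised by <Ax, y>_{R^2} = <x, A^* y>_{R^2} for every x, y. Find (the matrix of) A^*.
A^* = A^T =
[[-1, 0],
 [1, 1]]

For real matrices with standard dot products, the defining identity <Ax, y> = <x, A^* y> gives (Ax)^T y = x^T (A^*) y, i.e. x^T A^T y = x^T (A^*) y. Since this holds for all x, y, we must have A^* = A^T. Therefore
A^* =
[[-1, 0],
 [1, 1]].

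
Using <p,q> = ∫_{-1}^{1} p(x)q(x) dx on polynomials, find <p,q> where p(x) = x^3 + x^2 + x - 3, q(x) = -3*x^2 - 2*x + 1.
<p,q> = -8/3

Expand the product: p(x)·q(x) = -3*x^5 - 5*x^4 - 4*x^3 + 8*x^2 + 7*x - 3.
∫_{-1}^{1} of each monomial x^k gives [2/(k+1) if k even, 0 if k odd]. Integrating term-by-term (or equivalently evaluating the antiderivative F(x) = -x^6/2 - x^5 - x^4 + 8*x^3/3 + 7*x^2/2 - 3*x at the endpoints):
  F(1) − F(−1) = 2/3 − (10/3) = -8/3.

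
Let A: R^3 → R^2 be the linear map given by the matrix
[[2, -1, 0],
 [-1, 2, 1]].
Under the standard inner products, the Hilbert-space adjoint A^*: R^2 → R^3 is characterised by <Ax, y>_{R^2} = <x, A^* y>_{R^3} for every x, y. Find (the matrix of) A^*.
A^* = A^T =
[[2, -1],
 [-1, 2],
 [0, 1]]

For real matrices with standard dot products, the defining identity <Ax, y> = <x, A^* y> gives (Ax)^T y = x^T (A^*) y, i.e. x^T A^T y = x^T (A^*) y. Since this holds for all x, y, we must have A^* = A^T. Therefore
A^* =
[[2, -1],
 [-1, 2],
 [0, 1]].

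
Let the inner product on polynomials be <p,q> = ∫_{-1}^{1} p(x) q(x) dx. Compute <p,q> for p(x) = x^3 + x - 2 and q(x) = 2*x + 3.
<p,q> = -148/15

Expand the product: p(x)·q(x) = 2*x^4 + 3*x^3 + 2*x^2 - x - 6.
∫_{-1}^{1} of each monomial x^k gives [2/(k+1) if k even, 0 if k odd]. Integrating term-by-term (or equivalently evaluating the antiderivative F(x) = 2*x^5/5 + 3*x^4/4 + 2*x^3/3 - x^2/2 - 6*x at the endpoints):
  F(1) − F(−1) = -281/60 − (311/60) = -148/15.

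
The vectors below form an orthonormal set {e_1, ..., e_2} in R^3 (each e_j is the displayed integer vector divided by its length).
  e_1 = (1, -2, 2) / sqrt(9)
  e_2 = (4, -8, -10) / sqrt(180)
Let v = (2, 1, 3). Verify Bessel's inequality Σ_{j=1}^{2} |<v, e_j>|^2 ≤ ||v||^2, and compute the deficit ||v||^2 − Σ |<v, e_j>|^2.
Σ |<v, e_j>|^2 = 9; ||v||^2 = 14; deficit = 5

Write each e_j = u_j / sqrt(<u_j, u_j>) where u_j is the displayed integer vector. Then <v, e_j> = <v, u_j> / sqrt(<u_j, u_j>), so |<v, e_j>|^2 = <v, u_j>^2 / <u_j, u_j>.
Coefficients: <v, e_1> = 6/sqrt(9), <v, e_2> = -30/sqrt(180).
Square and sum: Σ |<v, e_j>|^2 = 9.
Compute ||v||^2 = v·v = 14.
Deficit = 14 − 9 = 5 ≥ 0, confirming Bessel's inequality. (The deficit equals ||v − Σ <v,e_j> e_j||^2, the squared distance from v to span{e_j}.)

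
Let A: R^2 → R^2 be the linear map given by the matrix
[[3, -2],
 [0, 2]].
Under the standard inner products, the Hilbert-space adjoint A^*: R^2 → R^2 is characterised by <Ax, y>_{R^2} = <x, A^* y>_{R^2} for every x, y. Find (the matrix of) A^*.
A^* = A^T =
[[3, 0],
 [-2, 2]]

For real matrices with standard dot products, the defining identity <Ax, y> = <x, A^* y> gives (Ax)^T y = x^T (A^*) y, i.e. x^T A^T y = x^T (A^*) y. Since this holds for all x, y, we must have A^* = A^T. Therefore
A^* =
[[3, 0],
 [-2, 2]].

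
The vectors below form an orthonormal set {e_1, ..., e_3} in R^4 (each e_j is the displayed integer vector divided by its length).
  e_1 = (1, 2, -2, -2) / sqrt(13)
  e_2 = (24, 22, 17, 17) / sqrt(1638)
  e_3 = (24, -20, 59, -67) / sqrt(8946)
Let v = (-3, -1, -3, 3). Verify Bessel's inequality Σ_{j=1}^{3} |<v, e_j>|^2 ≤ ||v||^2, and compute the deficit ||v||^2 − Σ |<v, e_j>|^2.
Σ |<v, e_j>|^2 = 1987/71; ||v||^2 = 28; deficit = 1/71

Write each e_j = u_j / sqrt(<u_j, u_j>) where u_j is the displayed integer vector. Then <v, e_j> = <v, u_j> / sqrt(<u_j, u_j>), so |<v, e_j>|^2 = <v, u_j>^2 / <u_j, u_j>.
Coefficients: <v, e_1> = -5/sqrt(13), <v, e_2> = -94/sqrt(1638), <v, e_3> = -430/sqrt(8946).
Square and sum: Σ |<v, e_j>|^2 = 1987/71.
Compute ||v||^2 = v·v = 28.
Deficit = 28 − 1987/71 = 1/71 ≥ 0, confirming Bessel's inequality. (The deficit equals ||v − Σ <v,e_j> e_j||^2, the squared distance from v to span{e_j}.)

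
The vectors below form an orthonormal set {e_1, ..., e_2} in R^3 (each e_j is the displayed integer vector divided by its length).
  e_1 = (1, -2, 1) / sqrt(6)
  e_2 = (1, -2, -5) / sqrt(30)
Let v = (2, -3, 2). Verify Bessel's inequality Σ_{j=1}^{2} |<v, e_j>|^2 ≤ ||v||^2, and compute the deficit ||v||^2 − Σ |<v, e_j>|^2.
Σ |<v, e_j>|^2 = 84/5; ||v||^2 = 17; deficit = 1/5

Write each e_j = u_j / sqrt(<u_j, u_j>) where u_j is the displayed integer vector. Then <v, e_j> = <v, u_j> / sqrt(<u_j, u_j>), so |<v, e_j>|^2 = <v, u_j>^2 / <u_j, u_j>.
Coefficients: <v, e_1> = 10/sqrt(6), <v, e_2> = -2/sqrt(30).
Square and sum: Σ |<v, e_j>|^2 = 84/5.
Compute ||v||^2 = v·v = 17.
Deficit = 17 − 84/5 = 1/5 ≥ 0, confirming Bessel's inequality. (The deficit equals ||v − Σ <v,e_j> e_j||^2, the squared distance from v to span{e_j}.)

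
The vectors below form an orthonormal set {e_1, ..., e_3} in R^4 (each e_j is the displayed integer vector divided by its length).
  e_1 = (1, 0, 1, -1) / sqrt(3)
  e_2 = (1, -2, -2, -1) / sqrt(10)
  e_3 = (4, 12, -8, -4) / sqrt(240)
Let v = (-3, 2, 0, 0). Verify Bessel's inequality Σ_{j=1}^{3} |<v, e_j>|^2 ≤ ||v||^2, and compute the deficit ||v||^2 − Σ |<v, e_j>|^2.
Σ |<v, e_j>|^2 = 17/2; ||v||^2 = 13; deficit = 9/2

Write each e_j = u_j / sqrt(<u_j, u_j>) where u_j is the displayed integer vector. Then <v, e_j> = <v, u_j> / sqrt(<u_j, u_j>), so |<v, e_j>|^2 = <v, u_j>^2 / <u_j, u_j>.
Coefficients: <v, e_1> = -3/sqrt(3), <v, e_2> = -7/sqrt(10), <v, e_3> = 12/sqrt(240).
Square and sum: Σ |<v, e_j>|^2 = 17/2.
Compute ||v||^2 = v·v = 13.
Deficit = 13 − 17/2 = 9/2 ≥ 0, confirming Bessel's inequality. (The deficit equals ||v − Σ <v,e_j> e_j||^2, the squared distance from v to span{e_j}.)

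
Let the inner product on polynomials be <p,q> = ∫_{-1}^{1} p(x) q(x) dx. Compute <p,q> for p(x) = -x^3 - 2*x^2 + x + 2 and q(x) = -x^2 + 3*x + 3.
<p,q> = 124/15

Expand the product: p(x)·q(x) = x^5 - x^4 - 10*x^3 - 5*x^2 + 9*x + 6.
∫_{-1}^{1} of each monomial x^k gives [2/(k+1) if k even, 0 if k odd]. Integrating term-by-term (or equivalently evaluating the antiderivative F(x) = x^6/6 - x^5/5 - 5*x^4/2 - 5*x^3/3 + 9*x^2/2 + 6*x at the endpoints):
  F(1) − F(−1) = 63/10 − (-59/30) = 124/15.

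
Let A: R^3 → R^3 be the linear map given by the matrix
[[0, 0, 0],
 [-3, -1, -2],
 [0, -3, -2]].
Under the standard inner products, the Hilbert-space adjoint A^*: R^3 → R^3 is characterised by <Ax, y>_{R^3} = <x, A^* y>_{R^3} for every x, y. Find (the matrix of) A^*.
A^* = A^T =
[[0, -3, 0],
 [0, -1, -3],
 [0, -2, -2]]

For real matrices with standard dot products, the defining identity <Ax, y> = <x, A^* y> gives (Ax)^T y = x^T (A^*) y, i.e. x^T A^T y = x^T (A^*) y. Since this holds for all x, y, we must have A^* = A^T. Therefore
A^* =
[[0, -3, 0],
 [0, -1, -3],
 [0, -2, -2]].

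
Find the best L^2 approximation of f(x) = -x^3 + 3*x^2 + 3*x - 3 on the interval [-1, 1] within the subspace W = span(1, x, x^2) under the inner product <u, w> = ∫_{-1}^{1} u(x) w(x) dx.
g(x) = 3*x^2 + 12*x/5 - 3

The best approximation g ∈ W is the orthogonal projection of f onto W. Writing g = a_0 + a_1 x + a_2 x^2, the coefficients solve the normal equations G · a = b where
  G_{ij} = <φ_i, φ_j> and b_i = <f, φ_i>, with φ_0 = 1, φ_1 = x, φ_2 = x^2.
G =
  [2, 0, 2/3]
  [0, 2/3, 0]
  [2/3, 0, 2/5],
b = (-4, 8/5, -4/5).
Solving gives a_0 = -3, a_1 = 12/5, a_2 = 3, so
  g(x) = 3*x^2 + 12*x/5 - 3.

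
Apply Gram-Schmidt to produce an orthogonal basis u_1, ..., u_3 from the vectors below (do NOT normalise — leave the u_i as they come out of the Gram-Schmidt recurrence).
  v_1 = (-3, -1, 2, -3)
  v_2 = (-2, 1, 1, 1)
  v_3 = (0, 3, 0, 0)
Orthogonal basis:
  u_1 = (-3, -1, 2, -3)
  u_2 = (-34/23, 27/23, 15/23, 35/23)
  u_3 = (63/145, 321/145, -3/29, -36/29)

Apply the Gram-Schmidt recurrence
  u_1 = v_1
  u_i = v_i − Σ_{j<i} ((v_i · u_j) / (u_j · u_j)) · u_j.

Step by step this gives:
  u_1 = (-3, -1, 2, -3)
  u_2 = (-34/23, 27/23, 15/23, 35/23)
  u_3 = (63/145, 321/145, -3/29, -36/29)

Orthogonality check:
  u_2 · u_1 = 0 (should be 0)
  u_3 · u_1 = 0 (should be 0)
  u_3 · u_2 = 0 (should be 0)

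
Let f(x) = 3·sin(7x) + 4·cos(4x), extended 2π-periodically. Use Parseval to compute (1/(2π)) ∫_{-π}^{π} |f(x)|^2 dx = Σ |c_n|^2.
Σ |c_n|^2 = 25/2

Expand |f|^2 and use orthogonality of {sin(nx), cos(mx)} on [-π, π]:
  ∫_{-π}^{π} sin(nx)^2 dx = π, ∫ cos(mx)^2 dx = π, and cross terms integrate to 0.
So ∫_{-π}^{π} f(x)^2 dx = 3^2 · π + 4^2 · π = (9 + 16)π.
Divide by 2π: (9 + 16)/2 = 25/2.
By Parseval, this equals Σ |c_n|^2.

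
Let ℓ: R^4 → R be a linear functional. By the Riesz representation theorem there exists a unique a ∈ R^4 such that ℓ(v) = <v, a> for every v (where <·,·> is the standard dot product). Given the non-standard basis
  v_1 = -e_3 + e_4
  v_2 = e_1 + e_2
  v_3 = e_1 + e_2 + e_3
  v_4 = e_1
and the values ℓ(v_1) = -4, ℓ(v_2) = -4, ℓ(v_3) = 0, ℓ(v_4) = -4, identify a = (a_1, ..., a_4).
a = (-4, 0, 4, 0)

Write a = (a_1, ..., a_4) in the standard basis. For each basis vector v_i, ℓ(v_i) = <v_i, a> is a linear equation in the a_j's. Collect the n equations into a matrix system V a = ℓ, where row i of V is v_i (expressed in the standard basis). Since V is invertible (lower-triangular with 1s on the diagonal, up to permutation), solve by back-substitution:
  V =
[[0, 0, -1, 1],
 [1, 1, 0, 0],
 [1, 1, 1, 0],
 [1, 0, 0, 0]]
  V a = (-4, -4, 0, -4)
Solving gives a = (-4, 0, 4, 0).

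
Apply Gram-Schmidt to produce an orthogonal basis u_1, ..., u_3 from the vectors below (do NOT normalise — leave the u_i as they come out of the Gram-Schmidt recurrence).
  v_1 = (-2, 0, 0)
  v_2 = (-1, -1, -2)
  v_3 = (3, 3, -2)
Orthogonal basis:
  u_1 = (-2, 0, 0)
  u_2 = (0, -1, -2)
  u_3 = (0, 16/5, -8/5)

Apply the Gram-Schmidt recurrence
  u_1 = v_1
  u_i = v_i − Σ_{j<i} ((v_i · u_j) / (u_j · u_j)) · u_j.

Step by step this gives:
  u_1 = (-2, 0, 0)
  u_2 = (0, -1, -2)
  u_3 = (0, 16/5, -8/5)

Orthogonality check:
  u_2 · u_1 = 0 (should be 0)
  u_3 · u_1 = 0 (should be 0)
  u_3 · u_2 = 0 (should be 0)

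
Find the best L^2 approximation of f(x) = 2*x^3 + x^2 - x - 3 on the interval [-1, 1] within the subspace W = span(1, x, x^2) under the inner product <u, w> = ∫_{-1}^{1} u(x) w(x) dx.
g(x) = x^2 + x/5 - 3

The best approximation g ∈ W is the orthogonal projection of f onto W. Writing g = a_0 + a_1 x + a_2 x^2, the coefficients solve the normal equations G · a = b where
  G_{ij} = <φ_i, φ_j> and b_i = <f, φ_i>, with φ_0 = 1, φ_1 = x, φ_2 = x^2.
G =
  [2, 0, 2/3]
  [0, 2/3, 0]
  [2/3, 0, 2/5],
b = (-16/3, 2/15, -8/5).
Solving gives a_0 = -3, a_1 = 1/5, a_2 = 1, so
  g(x) = x^2 + x/5 - 3.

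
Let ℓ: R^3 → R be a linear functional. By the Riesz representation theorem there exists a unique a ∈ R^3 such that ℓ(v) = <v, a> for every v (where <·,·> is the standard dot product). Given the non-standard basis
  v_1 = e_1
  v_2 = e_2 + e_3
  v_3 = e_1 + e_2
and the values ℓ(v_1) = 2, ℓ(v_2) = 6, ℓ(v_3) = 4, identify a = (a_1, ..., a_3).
a = (2, 2, 4)

Write a = (a_1, ..., a_3) in the standard basis. For each basis vector v_i, ℓ(v_i) = <v_i, a> is a linear equation in the a_j's. Collect the n equations into a matrix system V a = ℓ, where row i of V is v_i (expressed in the standard basis). Since V is invertible (lower-triangular with 1s on the diagonal, up to permutation), solve by back-substitution:
  V =
[[1, 0, 0],
 [0, 1, 1],
 [1, 1, 0]]
  V a = (2, 6, 4)
Solving gives a = (2, 2, 4).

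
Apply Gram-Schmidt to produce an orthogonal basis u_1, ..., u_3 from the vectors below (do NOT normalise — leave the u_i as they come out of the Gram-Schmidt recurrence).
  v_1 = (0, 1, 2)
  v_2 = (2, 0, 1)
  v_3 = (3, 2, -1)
Orthogonal basis:
  u_1 = (0, 1, 2)
  u_2 = (2, -2/5, 1/5)
  u_3 = (13/21, 52/21, -26/21)

Apply the Gram-Schmidt recurrence
  u_1 = v_1
  u_i = v_i − Σ_{j<i} ((v_i · u_j) / (u_j · u_j)) · u_j.

Step by step this gives:
  u_1 = (0, 1, 2)
  u_2 = (2, -2/5, 1/5)
  u_3 = (13/21, 52/21, -26/21)

Orthogonality check:
  u_2 · u_1 = 0 (should be 0)
  u_3 · u_1 = 0 (should be 0)
  u_3 · u_2 = 0 (should be 0)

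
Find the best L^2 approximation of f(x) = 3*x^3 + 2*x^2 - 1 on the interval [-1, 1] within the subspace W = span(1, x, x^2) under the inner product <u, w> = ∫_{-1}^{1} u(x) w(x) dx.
g(x) = 2*x^2 + 9*x/5 - 1

The best approximation g ∈ W is the orthogonal projection of f onto W. Writing g = a_0 + a_1 x + a_2 x^2, the coefficients solve the normal equations G · a = b where
  G_{ij} = <φ_i, φ_j> and b_i = <f, φ_i>, with φ_0 = 1, φ_1 = x, φ_2 = x^2.
G =
  [2, 0, 2/3]
  [0, 2/3, 0]
  [2/3, 0, 2/5],
b = (-2/3, 6/5, 2/15).
Solving gives a_0 = -1, a_1 = 9/5, a_2 = 2, so
  g(x) = 2*x^2 + 9*x/5 - 1.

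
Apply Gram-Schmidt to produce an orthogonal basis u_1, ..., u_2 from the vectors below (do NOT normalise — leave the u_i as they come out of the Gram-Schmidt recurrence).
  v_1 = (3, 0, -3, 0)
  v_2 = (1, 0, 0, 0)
Orthogonal basis:
  u_1 = (3, 0, -3, 0)
  u_2 = (1/2, 0, 1/2, 0)

Apply the Gram-Schmidt recurrence
  u_1 = v_1
  u_i = v_i − Σ_{j<i} ((v_i · u_j) / (u_j · u_j)) · u_j.

Step by step this gives:
  u_1 = (3, 0, -3, 0)
  u_2 = (1/2, 0, 1/2, 0)

Orthogonality check:
  u_2 · u_1 = 0 (should be 0)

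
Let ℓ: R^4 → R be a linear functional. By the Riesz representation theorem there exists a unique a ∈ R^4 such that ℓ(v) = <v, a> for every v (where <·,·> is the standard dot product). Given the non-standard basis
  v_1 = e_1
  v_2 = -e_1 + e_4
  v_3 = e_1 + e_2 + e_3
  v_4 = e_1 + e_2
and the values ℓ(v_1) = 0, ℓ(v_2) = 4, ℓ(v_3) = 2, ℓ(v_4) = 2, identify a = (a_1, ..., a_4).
a = (0, 2, 0, 4)

Write a = (a_1, ..., a_4) in the standard basis. For each basis vector v_i, ℓ(v_i) = <v_i, a> is a linear equation in the a_j's. Collect the n equations into a matrix system V a = ℓ, where row i of V is v_i (expressed in the standard basis). Since V is invertible (lower-triangular with 1s on the diagonal, up to permutation), solve by back-substitution:
  V =
[[1, 0, 0, 0],
 [-1, 0, 0, 1],
 [1, 1, 1, 0],
 [1, 1, 0, 0]]
  V a = (0, 4, 2, 2)
Solving gives a = (0, 2, 0, 4).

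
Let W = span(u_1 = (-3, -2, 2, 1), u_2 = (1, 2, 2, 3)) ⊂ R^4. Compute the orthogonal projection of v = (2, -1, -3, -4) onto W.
proj_W(v) = (4/3, -4/9, -32/9, -34/9)

Set up U = [u_1 | ... | u_2] ∈ R^(4×2). The projector onto W = col(U) is P = U (U^T U)^(-1) U^T.
Compute U^T U =
  [18, 0]
  [0, 18],
and U^T v = (-14, -18).
Solve U^T U · c = U^T v for the coefficients: c = (-7/9, -1). The projection is proj_W(v) = U c.
Check: (v - proj_W(v)) · u_1 = 0  (should be 0).
Check: (v - proj_W(v)) · u_2 = 0  (should be 0).
Result: proj_W(v) = (4/3, -4/9, -32/9, -34/9).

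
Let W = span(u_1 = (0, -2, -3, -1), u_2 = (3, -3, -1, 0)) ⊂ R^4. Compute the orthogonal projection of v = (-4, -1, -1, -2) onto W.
proj_W(v) = (-105/37, 23/37, -88/37, -41/37)

Set up U = [u_1 | ... | u_2] ∈ R^(4×2). The projector onto W = col(U) is P = U (U^T U)^(-1) U^T.
Compute U^T U =
  [14, 9]
  [9, 19],
and U^T v = (7, -8).
Solve U^T U · c = U^T v for the coefficients: c = (41/37, -35/37). The projection is proj_W(v) = U c.
Check: (v - proj_W(v)) · u_1 = 0  (should be 0).
Check: (v - proj_W(v)) · u_2 = 0  (should be 0).
Result: proj_W(v) = (-105/37, 23/37, -88/37, -41/37).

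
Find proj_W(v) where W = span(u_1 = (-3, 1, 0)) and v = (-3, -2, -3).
proj_W(v) = (-21/10, 7/10, 0)

Set up U = [u_1 | ... | u_1] ∈ R^(3×1). The projector onto W = col(U) is P = U (U^T U)^(-1) U^T.
Compute U^T U =
  [10],
and U^T v = (7).
Solve U^T U · c = U^T v for the coefficients: c = (7/10). The projection is proj_W(v) = U c.
Check: (v - proj_W(v)) · u_1 = 0  (should be 0).
Result: proj_W(v) = (-21/10, 7/10, 0).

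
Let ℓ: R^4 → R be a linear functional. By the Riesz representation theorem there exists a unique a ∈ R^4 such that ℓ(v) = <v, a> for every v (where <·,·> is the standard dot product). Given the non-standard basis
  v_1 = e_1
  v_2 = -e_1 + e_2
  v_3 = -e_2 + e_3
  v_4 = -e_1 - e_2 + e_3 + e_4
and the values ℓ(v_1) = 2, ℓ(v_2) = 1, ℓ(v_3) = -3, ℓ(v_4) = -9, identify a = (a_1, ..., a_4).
a = (2, 3, 0, -4)

Write a = (a_1, ..., a_4) in the standard basis. For each basis vector v_i, ℓ(v_i) = <v_i, a> is a linear equation in the a_j's. Collect the n equations into a matrix system V a = ℓ, where row i of V is v_i (expressed in the standard basis). Since V is invertible (lower-triangular with 1s on the diagonal, up to permutation), solve by back-substitution:
  V =
[[1, 0, 0, 0],
 [-1, 1, 0, 0],
 [0, -1, 1, 0],
 [-1, -1, 1, 1]]
  V a = (2, 1, -3, -9)
Solving gives a = (2, 3, 0, -4).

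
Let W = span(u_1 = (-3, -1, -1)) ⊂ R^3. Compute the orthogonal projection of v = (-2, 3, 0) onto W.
proj_W(v) = (-9/11, -3/11, -3/11)

Set up U = [u_1 | ... | u_1] ∈ R^(3×1). The projector onto W = col(U) is P = U (U^T U)^(-1) U^T.
Compute U^T U =
  [11],
and U^T v = (3).
Solve U^T U · c = U^T v for the coefficients: c = (3/11). The projection is proj_W(v) = U c.
Check: (v - proj_W(v)) · u_1 = 0  (should be 0).
Result: proj_W(v) = (-9/11, -3/11, -3/11).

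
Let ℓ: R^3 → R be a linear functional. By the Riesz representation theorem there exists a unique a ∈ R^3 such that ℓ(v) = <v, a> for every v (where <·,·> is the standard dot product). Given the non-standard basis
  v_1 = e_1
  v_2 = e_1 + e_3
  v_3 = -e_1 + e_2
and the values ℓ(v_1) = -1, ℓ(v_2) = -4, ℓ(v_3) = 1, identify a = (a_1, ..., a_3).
a = (-1, 0, -3)

Write a = (a_1, ..., a_3) in the standard basis. For each basis vector v_i, ℓ(v_i) = <v_i, a> is a linear equation in the a_j's. Collect the n equations into a matrix system V a = ℓ, where row i of V is v_i (expressed in the standard basis). Since V is invertible (lower-triangular with 1s on the diagonal, up to permutation), solve by back-substitution:
  V =
[[1, 0, 0],
 [1, 0, 1],
 [-1, 1, 0]]
  V a = (-1, -4, 1)
Solving gives a = (-1, 0, -3).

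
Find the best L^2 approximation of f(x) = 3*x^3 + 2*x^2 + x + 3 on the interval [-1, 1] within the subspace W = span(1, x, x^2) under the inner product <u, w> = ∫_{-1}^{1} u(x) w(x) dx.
g(x) = 2*x^2 + 14*x/5 + 3

The best approximation g ∈ W is the orthogonal projection of f onto W. Writing g = a_0 + a_1 x + a_2 x^2, the coefficients solve the normal equations G · a = b where
  G_{ij} = <φ_i, φ_j> and b_i = <f, φ_i>, with φ_0 = 1, φ_1 = x, φ_2 = x^2.
G =
  [2, 0, 2/3]
  [0, 2/3, 0]
  [2/3, 0, 2/5],
b = (22/3, 28/15, 14/5).
Solving gives a_0 = 3, a_1 = 14/5, a_2 = 2, so
  g(x) = 2*x^2 + 14*x/5 + 3.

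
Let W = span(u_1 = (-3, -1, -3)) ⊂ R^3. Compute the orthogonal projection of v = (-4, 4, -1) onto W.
proj_W(v) = (-33/19, -11/19, -33/19)

Set up U = [u_1 | ... | u_1] ∈ R^(3×1). The projector onto W = col(U) is P = U (U^T U)^(-1) U^T.
Compute U^T U =
  [19],
and U^T v = (11).
Solve U^T U · c = U^T v for the coefficients: c = (11/19). The projection is proj_W(v) = U c.
Check: (v - proj_W(v)) · u_1 = 0  (should be 0).
Result: proj_W(v) = (-33/19, -11/19, -33/19).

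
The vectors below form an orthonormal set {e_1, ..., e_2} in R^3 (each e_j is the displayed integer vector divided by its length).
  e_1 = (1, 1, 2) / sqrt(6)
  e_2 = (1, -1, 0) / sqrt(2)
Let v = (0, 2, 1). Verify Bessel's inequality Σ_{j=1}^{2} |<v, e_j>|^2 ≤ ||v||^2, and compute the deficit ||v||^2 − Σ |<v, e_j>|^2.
Σ |<v, e_j>|^2 = 14/3; ||v||^2 = 5; deficit = 1/3

Write each e_j = u_j / sqrt(<u_j, u_j>) where u_j is the displayed integer vector. Then <v, e_j> = <v, u_j> / sqrt(<u_j, u_j>), so |<v, e_j>|^2 = <v, u_j>^2 / <u_j, u_j>.
Coefficients: <v, e_1> = 4/sqrt(6), <v, e_2> = -2/sqrt(2).
Square and sum: Σ |<v, e_j>|^2 = 14/3.
Compute ||v||^2 = v·v = 5.
Deficit = 5 − 14/3 = 1/3 ≥ 0, confirming Bessel's inequality. (The deficit equals ||v − Σ <v,e_j> e_j||^2, the squared distance from v to span{e_j}.)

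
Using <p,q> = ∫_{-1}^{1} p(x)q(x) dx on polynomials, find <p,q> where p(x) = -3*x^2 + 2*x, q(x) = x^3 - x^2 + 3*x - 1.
<p,q> = 8

Expand the product: p(x)·q(x) = -3*x^5 + 5*x^4 - 11*x^3 + 9*x^2 - 2*x.
∫_{-1}^{1} of each monomial x^k gives [2/(k+1) if k even, 0 if k odd]. Integrating term-by-term (or equivalently evaluating the antiderivative F(x) = -x^6/2 + x^5 - 11*x^4/4 + 3*x^3 - x^2 at the endpoints):
  F(1) − F(−1) = -1/4 − (-33/4) = 8.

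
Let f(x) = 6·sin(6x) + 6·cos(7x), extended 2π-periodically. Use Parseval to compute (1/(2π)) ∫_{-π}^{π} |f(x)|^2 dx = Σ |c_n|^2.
Σ |c_n|^2 = 36

Expand |f|^2 and use orthogonality of {sin(nx), cos(mx)} on [-π, π]:
  ∫_{-π}^{π} sin(nx)^2 dx = π, ∫ cos(mx)^2 dx = π, and cross terms integrate to 0.
So ∫_{-π}^{π} f(x)^2 dx = 6^2 · π + 6^2 · π = (36 + 36)π.
Divide by 2π: (36 + 36)/2 = 36.
By Parseval, this equals Σ |c_n|^2.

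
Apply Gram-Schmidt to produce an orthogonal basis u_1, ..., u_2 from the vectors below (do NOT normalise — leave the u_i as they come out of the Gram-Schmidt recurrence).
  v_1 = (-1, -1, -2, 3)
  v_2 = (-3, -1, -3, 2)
Orthogonal basis:
  u_1 = (-1, -1, -2, 3)
  u_2 = (-29/15, 1/15, -13/15, -6/5)

Apply the Gram-Schmidt recurrence
  u_1 = v_1
  u_i = v_i − Σ_{j<i} ((v_i · u_j) / (u_j · u_j)) · u_j.

Step by step this gives:
  u_1 = (-1, -1, -2, 3)
  u_2 = (-29/15, 1/15, -13/15, -6/5)

Orthogonality check:
  u_2 · u_1 = 0 (should be 0)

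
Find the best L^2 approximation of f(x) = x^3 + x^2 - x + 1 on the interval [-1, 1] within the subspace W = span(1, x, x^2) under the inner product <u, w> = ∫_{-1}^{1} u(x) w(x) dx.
g(x) = x^2 - 2*x/5 + 1

The best approximation g ∈ W is the orthogonal projection of f onto W. Writing g = a_0 + a_1 x + a_2 x^2, the coefficients solve the normal equations G · a = b where
  G_{ij} = <φ_i, φ_j> and b_i = <f, φ_i>, with φ_0 = 1, φ_1 = x, φ_2 = x^2.
G =
  [2, 0, 2/3]
  [0, 2/3, 0]
  [2/3, 0, 2/5],
b = (8/3, -4/15, 16/15).
Solving gives a_0 = 1, a_1 = -2/5, a_2 = 1, so
  g(x) = x^2 - 2*x/5 + 1.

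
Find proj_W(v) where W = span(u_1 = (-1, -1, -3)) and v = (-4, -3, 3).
proj_W(v) = (2/11, 2/11, 6/11)

Set up U = [u_1 | ... | u_1] ∈ R^(3×1). The projector onto W = col(U) is P = U (U^T U)^(-1) U^T.
Compute U^T U =
  [11],
and U^T v = (-2).
Solve U^T U · c = U^T v for the coefficients: c = (-2/11). The projection is proj_W(v) = U c.
Check: (v - proj_W(v)) · u_1 = 0  (should be 0).
Result: proj_W(v) = (2/11, 2/11, 6/11).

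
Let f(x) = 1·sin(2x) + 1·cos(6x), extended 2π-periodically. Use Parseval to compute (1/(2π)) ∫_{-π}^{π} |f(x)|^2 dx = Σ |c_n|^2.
Σ |c_n|^2 = 1

Expand |f|^2 and use orthogonality of {sin(nx), cos(mx)} on [-π, π]:
  ∫_{-π}^{π} sin(nx)^2 dx = π, ∫ cos(mx)^2 dx = π, and cross terms integrate to 0.
So ∫_{-π}^{π} f(x)^2 dx = 1^2 · π + 1^2 · π = (1 + 1)π.
Divide by 2π: (1 + 1)/2 = 1.
By Parseval, this equals Σ |c_n|^2.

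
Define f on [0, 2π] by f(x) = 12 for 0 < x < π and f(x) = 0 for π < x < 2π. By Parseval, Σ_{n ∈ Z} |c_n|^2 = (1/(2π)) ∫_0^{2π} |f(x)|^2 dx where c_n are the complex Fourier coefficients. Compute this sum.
Σ |c_n|^2 = 72

Parseval equates the L^2 energy of f (normalised by 1/(2π)) with the ℓ^2 sum of its Fourier coefficients: (1/(2π)) ∫_0^{2π} |f|^2 = Σ |c_n|^2.
Compute the left side: (1/(2π)) [∫_0^π 12^2 dx + ∫_π^{2π} 0^2 dx] = (1/(2π)) · (144π + 0π) = (144 + 0)/2 = 72.
So Σ_{n ∈ Z} |c_n|^2 = 72.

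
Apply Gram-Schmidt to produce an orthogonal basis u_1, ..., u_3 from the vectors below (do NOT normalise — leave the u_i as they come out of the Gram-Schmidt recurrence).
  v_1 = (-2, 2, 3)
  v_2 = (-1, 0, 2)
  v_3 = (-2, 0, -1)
Orthogonal basis:
  u_1 = (-2, 2, 3)
  u_2 = (-1/17, -16/17, 10/17)
  u_3 = (-40/21, -10/21, -20/21)

Apply the Gram-Schmidt recurrence
  u_1 = v_1
  u_i = v_i − Σ_{j<i} ((v_i · u_j) / (u_j · u_j)) · u_j.

Step by step this gives:
  u_1 = (-2, 2, 3)
  u_2 = (-1/17, -16/17, 10/17)
  u_3 = (-40/21, -10/21, -20/21)

Orthogonality check:
  u_2 · u_1 = 0 (should be 0)
  u_3 · u_1 = 0 (should be 0)
  u_3 · u_2 = 0 (should be 0)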